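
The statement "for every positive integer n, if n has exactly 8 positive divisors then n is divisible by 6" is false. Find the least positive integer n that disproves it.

n = 40

We need the least positive integer n for which n has exactly 8 positive divisors but n is not divisible by 6.
n = 24: τ(24) = 8; 24 mod 6 = 0.
n = 30: τ(30) = 8; 30 mod 6 = 0.
n = 40: τ(40) = 8; 40 mod 6 = 4.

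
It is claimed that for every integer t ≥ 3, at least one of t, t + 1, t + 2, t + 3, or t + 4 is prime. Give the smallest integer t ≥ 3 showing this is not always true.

t = 24

We need the least integer t ≥ 3 for which t, t + 1, t + 2, t + 3, t + 4 are all composite.
For t = 3, 4, 5, 6, …, 21, 22, 23 the conclusion holds.
t = 24: 24 = 2 × 12; 25 = 5 × 5; 26 = 2 × 13; 27 = 3 × 9; 28 = 2 × 14 — all composite.
Hence t = 24 is a counterexample.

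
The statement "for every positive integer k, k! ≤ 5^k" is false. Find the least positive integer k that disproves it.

k = 12

We need the least positive integer k for which k! > 5^k.
For k = 1, 2, 3, 4, …, 9, 10, 11 the conclusion holds.
k = 12: k! = 479001600 and 5^k = 244140625, so 479001600 > 244140625.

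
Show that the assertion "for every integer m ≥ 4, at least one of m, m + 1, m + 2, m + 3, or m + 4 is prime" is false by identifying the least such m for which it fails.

Check each integer m ≥ 4 in order until m, m + 1, m + 2, m + 3, m + 4 are all composite.
For m = 4, 5, 6, 7, …, 21, 22, 23 the conclusion holds.
m = 24: 24 = 2 × 12; 25 = 5 × 5; 26 = 2 × 13; 27 = 3 × 9; 28 = 2 × 14 — all composite.
Thus m = 24 disproves the claim, and no smaller m works.

m = 24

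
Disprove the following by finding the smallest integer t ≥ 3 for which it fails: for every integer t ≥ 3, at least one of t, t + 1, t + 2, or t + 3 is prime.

t = 24

For t = 3, 4, 5, 6, …, 21, 22, 23 the conclusion holds.
t = 24: 24 = 2 × 12; 25 = 5 × 5; 26 = 2 × 13; 27 = 3 × 9 — all composite.
So t = 24 is the smallest counterexample.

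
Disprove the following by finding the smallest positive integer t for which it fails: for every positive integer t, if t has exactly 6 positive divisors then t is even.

For t = 12, 18, 20, 28, 32, 44 the conclusion holds.
t = 45: divisors of 45: 1, 3, 5, 9, 15, 45; 45 is odd.
Thus t = 45 disproves the claim, and no smaller t works.

t = 45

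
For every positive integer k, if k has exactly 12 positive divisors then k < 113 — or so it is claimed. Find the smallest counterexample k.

k = 126

A counterexample is any positive integer k such that k has exactly 12 positive divisors but the claim fails; we check each in order.
For k = 60, 72, 84, 90, 96, 108 the conclusion holds.
k = 126: τ(126) = 12; 126 ≥ 113.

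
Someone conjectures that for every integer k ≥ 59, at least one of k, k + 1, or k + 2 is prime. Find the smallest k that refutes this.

We need the least integer k ≥ 59 for which k, k + 1, k + 2 are all composite.
For k = 59, 60, 61 the conclusion holds.
k = 62: 62 = 2 × 31; 63 = 3 × 21; 64 = 2 × 32 — all composite.
Hence k = 62 is a counterexample.

k = 62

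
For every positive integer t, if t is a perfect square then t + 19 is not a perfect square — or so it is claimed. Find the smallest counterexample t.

t = 81

t = 1: 1 + 19 = 20, not a perfect square.
t = 4: 4 + 19 = 23, not a perfect square.
t = 9: 9 + 19 = 28, not a perfect square.
t = 16: 16 + 19 = 35, not a perfect square.
t = 25: 25 + 19 = 44, not a perfect square.
t = 36: 36 + 19 = 55, not a perfect square.
t = 49: 49 + 19 = 68, not a perfect square.
t = 64: 64 + 19 = 83, not a perfect square.
t = 81: 81 = 9² and 81 + 19 = 100 = 10².
So t = 81 is the smallest counterexample.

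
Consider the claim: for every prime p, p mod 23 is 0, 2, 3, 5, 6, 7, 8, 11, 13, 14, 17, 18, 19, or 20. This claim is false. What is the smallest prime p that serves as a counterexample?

p = 47

We need the least prime p for which the claim fails.
The first 14 eligible values, up to p = 43, all satisfy the conclusion.
p = 47: 47 mod 23 = 1 — not in {0, 2, 3, 5, 6, 7, 8, 11, 13, 14, 17, 18, 19, 20}.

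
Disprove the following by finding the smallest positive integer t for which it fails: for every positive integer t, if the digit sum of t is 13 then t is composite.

For t = 49, 58 the conclusion holds.
t = 67: digit sum 13; 67 is prime, not composite.

t = 67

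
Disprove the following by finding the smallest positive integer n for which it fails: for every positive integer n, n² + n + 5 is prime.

n = 4

For n = 1, 2, 3 the conclusion holds.
n = 4: n² + n + 5 = 25 = 5 × 5, composite.
So n = 4 is the smallest counterexample.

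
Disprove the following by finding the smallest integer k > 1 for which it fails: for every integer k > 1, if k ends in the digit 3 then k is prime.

k = 33

We need the least integer k > 1 for which k ends in the digit 3 but k is not prime.
k = 3: 3 ends in 3 and is prime.
k = 13: 13 ends in 3 and is prime.
k = 23: 23 ends in 3 and is prime.
k = 33: 33 ends in 3; 33 = 3 × 11, composite.
Hence k = 33 is a counterexample.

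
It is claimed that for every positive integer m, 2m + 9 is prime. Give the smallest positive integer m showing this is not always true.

m = 3

For m = 1, 2 the conclusion holds.
m = 3: 2m + 9 = 15 = 3 × 5, composite.
Hence m = 3 is a counterexample.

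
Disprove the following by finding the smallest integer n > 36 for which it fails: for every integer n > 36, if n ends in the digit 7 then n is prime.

n = 37: 37 ends in 7 and is prime.
n = 47: 47 ends in 7 and is prime.
n = 57: 57 ends in 7; 57 = 3 × 19, composite.
Hence n = 57 is a counterexample.

n = 57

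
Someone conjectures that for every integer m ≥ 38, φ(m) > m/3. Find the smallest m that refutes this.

Check each integer m ≥ 38 in order until the claim fails.
For m = 38, 39, 40, 41 the conclusion holds.
m = 42: φ(42) = 12 and 42/3 = 14, so φ(42) ≤ 42/3.
Hence m = 42 is a counterexample.

m = 42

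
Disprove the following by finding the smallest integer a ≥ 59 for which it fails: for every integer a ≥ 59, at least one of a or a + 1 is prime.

A counterexample is any integer a ≥ 59 such that a, a + 1 are both composite; we check each in order.
a = 59: 59 is prime.
a = 60: 61 is prime.
a = 61: 61 is prime.
a = 62: 62 = 2 × 31; 63 = 3 × 21 — both composite.

a = 62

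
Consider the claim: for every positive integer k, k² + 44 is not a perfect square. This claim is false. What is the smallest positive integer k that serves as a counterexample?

Check each positive integer k in order until k² + 44 is a perfect square.
For k = 1, 2, 3, 4, 5, 6, 7, 8, 9 the conclusion holds.
k = 10: 10² + 44 = 144 = 12², a perfect square.
Thus k = 10 disproves the claim, and no smaller k works.

k = 10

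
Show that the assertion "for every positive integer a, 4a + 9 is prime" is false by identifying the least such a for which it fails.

We need the least positive integer a for which 4a + 9 is not prime.
a = 1: 4a + 9 = 13, prime.
a = 2: 4a + 9 = 17, prime.
a = 3: 4a + 9 = 21 = 3 × 7, composite.
So a = 3 is the smallest counterexample.

a = 3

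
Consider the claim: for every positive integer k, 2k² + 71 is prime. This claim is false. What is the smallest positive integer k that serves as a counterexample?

k = 5

The first 4 eligible values, up to k = 4, all satisfy the conclusion.
k = 5: 2k² + 71 = 121 = 11 × 11, composite.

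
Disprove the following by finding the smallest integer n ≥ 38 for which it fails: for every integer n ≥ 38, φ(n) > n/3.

A counterexample is any integer n ≥ 38 such that the claim fails; we check each in order.
For n = 38, 39, 40, 41 the conclusion holds.
n = 42: φ(42) = 12 and 42/3 = 14, so φ(42) ≤ 42/3.
So n = 42 is the smallest counterexample.

n = 42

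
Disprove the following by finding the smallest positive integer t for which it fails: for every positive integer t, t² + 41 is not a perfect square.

A counterexample is any positive integer t such that t² + 41 is a perfect square; we check each in order.
The first 19 eligible values, up to t = 19, all satisfy the conclusion.
t = 20: 20² + 41 = 441 = 21², a perfect square.
So t = 20 is the smallest counterexample.

t = 20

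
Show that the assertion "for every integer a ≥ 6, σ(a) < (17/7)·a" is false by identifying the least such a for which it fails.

A counterexample is any integer a ≥ 6 such that the claim fails; we check each in order.
For a = 6, 7, 8, 9, …, 21, 22, 23 the conclusion holds.
a = 24: σ(24) = 60; 60 ≥ 408/7.
So a = 24 is the smallest counterexample.

a = 24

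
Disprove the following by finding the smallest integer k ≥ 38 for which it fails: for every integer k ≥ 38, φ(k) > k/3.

A counterexample is any integer k ≥ 38 such that the claim fails; we check each in order.
The first 4 eligible values, up to k = 41, all satisfy the conclusion.
k = 42: φ(42) = 12 and 42/3 = 14, so φ(42) ≤ 42/3.
Thus k = 42 disproves the claim, and no smaller k works.

k = 42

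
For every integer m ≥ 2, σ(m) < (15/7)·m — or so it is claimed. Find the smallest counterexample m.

We need the least integer m ≥ 2 for which the claim fails.
For m = 2, 3, 4, 5, 6, 7, 8, 9, 10, 11 the conclusion holds.
m = 12: σ(12) = 28; 28 ≥ 180/7.

m = 12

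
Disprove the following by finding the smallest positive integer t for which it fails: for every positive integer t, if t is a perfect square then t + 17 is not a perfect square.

t = 64

t = 1: 1 + 17 = 18, not a perfect square.
t = 4: 4 + 17 = 21, not a perfect square.
t = 9: 9 + 17 = 26, not a perfect square.
t = 16: 16 + 17 = 33, not a perfect square.
t = 25: 25 + 17 = 42, not a perfect square.
t = 36: 36 + 17 = 53, not a perfect square.
t = 49: 49 + 17 = 66, not a perfect square.
t = 64: 64 = 8² and 64 + 17 = 81 = 9².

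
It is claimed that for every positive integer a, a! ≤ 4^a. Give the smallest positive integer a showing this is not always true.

a = 9

Check each positive integer a in order until a! > 4^a.
a = 1: a! = 1 and 4^a = 4, so 1 ≤ 4.
a = 2: a! = 2 and 4^a = 16, so 2 ≤ 16.
a = 3: a! = 6 and 4^a = 64, so 6 ≤ 64.
a = 4: a! = 24 and 4^a = 256, so 24 ≤ 256.
a = 5: a! = 120 and 4^a = 1024, so 120 ≤ 1024.
a = 6: a! = 720 and 4^a = 4096, so 720 ≤ 4096.
a = 7: a! = 5040 and 4^a = 16384, so 5040 ≤ 16384.
a = 8: a! = 40320 and 4^a = 65536, so 40320 ≤ 65536.
a = 9: a! = 362880 and 4^a = 262144, so 362880 > 262144.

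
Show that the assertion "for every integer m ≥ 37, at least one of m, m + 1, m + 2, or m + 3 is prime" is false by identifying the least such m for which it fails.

m = 48

A counterexample is any integer m ≥ 37 such that m, m + 1, m + 2, m + 3 are all composite; we check each in order.
The first 11 eligible values, up to m = 47, all satisfy the conclusion.
m = 48: 48 = 2 × 24; 49 = 7 × 7; 50 = 2 × 25; 51 = 3 × 17 — all composite.
Hence m = 48 is a counterexample.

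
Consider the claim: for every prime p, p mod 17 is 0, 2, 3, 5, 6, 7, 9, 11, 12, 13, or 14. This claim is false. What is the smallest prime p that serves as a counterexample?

Check each prime p in order until the claim fails.
The first 16 eligible values, up to p = 53, all satisfy the conclusion.
p = 59: 59 mod 17 = 8 — not in {0, 2, 3, 5, 6, 7, 9, 11, 12, 13, 14}.

p = 59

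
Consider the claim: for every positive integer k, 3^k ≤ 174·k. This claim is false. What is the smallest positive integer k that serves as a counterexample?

We need the least positive integer k for which 3^k > 174·k.
The first 6 eligible values, up to k = 6, all satisfy the conclusion.
k = 7: 3^k = 2187 and 174·k = 1218, so 2187 > 1218.

k = 7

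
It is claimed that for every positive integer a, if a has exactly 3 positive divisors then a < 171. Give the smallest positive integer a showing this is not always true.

A counterexample is any positive integer a such that a has exactly 3 positive divisors but the claim fails; we check each in order.
a = 4: τ(4) = 3; 4 < 171.
a = 9: τ(9) = 3; 9 < 171.
a = 25: τ(25) = 3; 25 < 171.
a = 49: τ(49) = 3; 49 < 171.
a = 121: τ(121) = 3; 121 < 171.
a = 169: τ(169) = 3; 169 < 171.
a = 289: τ(289) = 3; 289 ≥ 171.
Thus a = 289 disproves the claim, and no smaller a works.

a = 289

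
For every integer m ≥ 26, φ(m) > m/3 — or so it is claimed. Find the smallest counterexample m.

We need the least integer m ≥ 26 for which the claim fails.
m = 26: φ(26) = 12 and 26/3 = 26/3, so φ(26) > 26/3.
m = 27: φ(27) = 18 and 27/3 = 9, so φ(27) > 27/3.
m = 28: φ(28) = 12 and 28/3 = 28/3, so φ(28) > 28/3.
m = 29: φ(29) = 28 and 29/3 = 29/3, so φ(29) > 29/3.
m = 30: φ(30) = 8 and 30/3 = 10, so φ(30) ≤ 30/3.

m = 30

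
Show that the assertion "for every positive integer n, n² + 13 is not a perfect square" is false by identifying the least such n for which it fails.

n = 6

Check each positive integer n in order until n² + 13 is a perfect square.
The first 5 eligible values, up to n = 5, all satisfy the conclusion.
n = 6: 6² + 13 = 49 = 7², a perfect square.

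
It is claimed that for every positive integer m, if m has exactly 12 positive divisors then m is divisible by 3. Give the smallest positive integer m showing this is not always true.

A counterexample is any positive integer m such that m has exactly 12 positive divisors but m is not divisible by 3; we check each in order.
m = 60: τ(60) = 12; 60 mod 3 = 0.
m = 72: τ(72) = 12; 72 mod 3 = 0.
m = 84: τ(84) = 12; 84 mod 3 = 0.
m = 90: τ(90) = 12; 90 mod 3 = 0.
m = 96: τ(96) = 12; 96 mod 3 = 0.
m = 108: τ(108) = 12; 108 mod 3 = 0.
m = 126: τ(126) = 12; 126 mod 3 = 0.
m = 132: τ(132) = 12; 132 mod 3 = 0.
m = 140: τ(140) = 12; 140 mod 3 = 2.
Thus m = 140 disproves the claim, and no smaller m works.

m = 140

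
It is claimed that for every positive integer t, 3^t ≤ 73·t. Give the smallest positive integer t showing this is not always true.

t = 6

Check each positive integer t in order until 3^t > 73·t.
For t = 1, 2, 3, 4, 5 the conclusion holds.
t = 6: 3^t = 729 and 73·t = 438, so 729 > 438.
So t = 6 is the smallest counterexample.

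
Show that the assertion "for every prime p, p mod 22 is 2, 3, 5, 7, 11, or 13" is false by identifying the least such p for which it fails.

p = 17

A counterexample is any prime p such that the claim fails; we check each in order.
For p = 2, 3, 5, 7, 11, 13 the conclusion holds.
p = 17: 17 mod 22 = 17 — not in {2, 3, 5, 7, 11, 13}.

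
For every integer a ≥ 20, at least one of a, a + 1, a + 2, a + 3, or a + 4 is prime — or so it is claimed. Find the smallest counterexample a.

a = 24

The first 4 eligible values, up to a = 23, all satisfy the conclusion.
a = 24: 24 = 2 × 12; 25 = 5 × 5; 26 = 2 × 13; 27 = 3 × 9; 28 = 2 × 14 — all composite.
Thus a = 24 disproves the claim, and no smaller a works.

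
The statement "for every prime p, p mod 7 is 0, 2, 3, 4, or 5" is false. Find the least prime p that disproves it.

p = 13

Check each prime p in order until the claim fails.
For p = 2, 3, 5, 7, 11 the conclusion holds.
p = 13: 13 mod 7 = 6 — not in {0, 2, 3, 4, 5}.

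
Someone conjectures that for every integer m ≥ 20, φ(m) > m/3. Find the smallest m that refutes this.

m = 24

A counterexample is any integer m ≥ 20 such that the claim fails; we check each in order.
m = 20: φ(20) = 8 and 20/3 = 20/3, so φ(20) > 20/3.
m = 21: φ(21) = 12 and 21/3 = 7, so φ(21) > 21/3.
m = 22: φ(22) = 10 and 22/3 = 22/3, so φ(22) > 22/3.
m = 23: φ(23) = 22 and 23/3 = 23/3, so φ(23) > 23/3.
m = 24: φ(24) = 8 and 24/3 = 8, so φ(24) ≤ 24/3.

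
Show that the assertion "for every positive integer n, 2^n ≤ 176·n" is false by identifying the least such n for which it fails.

A counterexample is any positive integer n such that 2^n > 176·n; we check each in order.
For n = 1, 2, 3, 4, 5, 6, 7, 8, 9, 10 the conclusion holds.
n = 11: 2^n = 2048 and 176·n = 1936, so 2048 > 1936.
Thus n = 11 disproves the claim, and no smaller n works.

n = 11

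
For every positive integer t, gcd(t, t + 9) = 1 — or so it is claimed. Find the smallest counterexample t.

For t = 1, 2 the conclusion holds.
t = 3: gcd(3, 12) = 3.

t = 3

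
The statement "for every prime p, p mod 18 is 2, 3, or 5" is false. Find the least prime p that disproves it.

Check each prime p in order until the claim fails.
p = 2: 2 mod 18 = 2.
p = 3: 3 mod 18 = 3.
p = 5: 5 mod 18 = 5.
p = 7: 7 mod 18 = 7 — not in {2, 3, 5}.
Hence p = 7 is a counterexample.

p = 7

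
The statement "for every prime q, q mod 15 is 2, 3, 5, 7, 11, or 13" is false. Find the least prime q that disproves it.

Check each prime q in order until the claim fails.
q = 2: 2 mod 15 = 2.
q = 3: 3 mod 15 = 3.
q = 5: 5 mod 15 = 5.
q = 7: 7 mod 15 = 7.
q = 11: 11 mod 15 = 11.
q = 13: 13 mod 15 = 13.
q = 17: 17 mod 15 = 2.
q = 19: 19 mod 15 = 4 — not in {2, 3, 5, 7, 11, 13}.

q = 19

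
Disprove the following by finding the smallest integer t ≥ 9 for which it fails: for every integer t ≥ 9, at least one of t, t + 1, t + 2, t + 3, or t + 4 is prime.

A counterexample is any integer t ≥ 9 such that t, t + 1, t + 2, t + 3, t + 4 are all composite; we check each in order.
For t = 9, 10, 11, 12, …, 21, 22, 23 the conclusion holds.
t = 24: 24 = 2 × 12; 25 = 5 × 5; 26 = 2 × 13; 27 = 3 × 9; 28 = 2 × 14 — all composite.
So t = 24 is the smallest counterexample.

t = 24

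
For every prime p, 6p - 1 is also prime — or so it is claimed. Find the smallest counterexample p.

Check each prime p in order until 6p - 1 is not prime.
For p = 2, 3, 5, 7 the conclusion holds.
p = 11: 6p - 1 = 65 = 5 × 13, not prime.
Thus p = 11 disproves the claim, and no smaller p works.

p = 11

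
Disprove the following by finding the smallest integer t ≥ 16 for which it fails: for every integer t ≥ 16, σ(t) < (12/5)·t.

We need the least integer t ≥ 16 for which the claim fails.
The first 8 eligible values, up to t = 23, all satisfy the conclusion.
t = 24: σ(24) = 60; 60 ≥ 288/5.

t = 24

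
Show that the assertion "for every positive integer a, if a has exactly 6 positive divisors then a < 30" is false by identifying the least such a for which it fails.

A counterexample is any positive integer a such that a has exactly 6 positive divisors but the claim fails; we check each in order.
For a = 12, 18, 20, 28 the conclusion holds.
a = 32: τ(32) = 6; 32 ≥ 30.

a = 32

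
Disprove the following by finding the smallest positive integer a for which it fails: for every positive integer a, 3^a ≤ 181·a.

We need the least positive integer a for which 3^a > 181·a.
The first 6 eligible values, up to a = 6, all satisfy the conclusion.
a = 7: 3^a = 2187 and 181·a = 1267, so 2187 > 1267.
So a = 7 is the smallest counterexample.

a = 7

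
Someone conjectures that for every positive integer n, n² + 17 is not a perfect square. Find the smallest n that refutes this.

Check each positive integer n in order until n² + 17 is a perfect square.
For n = 1, 2, 3, 4, 5, 6, 7 the conclusion holds.
n = 8: 8² + 17 = 81 = 9², a perfect square.

n = 8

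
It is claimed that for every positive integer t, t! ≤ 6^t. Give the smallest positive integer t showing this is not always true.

t = 14

We need the least positive integer t for which t! > 6^t.
For t = 1, 2, 3, 4, …, 11, 12, 13 the conclusion holds.
t = 14: t! = 87178291200 and 6^t = 78364164096, so 87178291200 > 78364164096.
Hence t = 14 is a counterexample.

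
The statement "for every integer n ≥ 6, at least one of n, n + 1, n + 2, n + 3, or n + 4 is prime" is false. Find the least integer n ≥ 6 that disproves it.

The first 18 eligible values, up to n = 23, all satisfy the conclusion.
n = 24: 24 = 2 × 12; 25 = 5 × 5; 26 = 2 × 13; 27 = 3 × 9; 28 = 2 × 14 — all composite.
Thus n = 24 disproves the claim, and no smaller n works.

n = 24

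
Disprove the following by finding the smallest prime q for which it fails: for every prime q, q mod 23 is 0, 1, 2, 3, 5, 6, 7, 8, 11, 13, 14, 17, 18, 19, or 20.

q = 61

We need the least prime q for which the claim fails.
The first 17 eligible values, up to q = 59, all satisfy the conclusion.
q = 61: 61 mod 23 = 15 — not in {0, 1, 2, 3, 5, 6, 7, 8, 11, 13, 14, 17, 18, 19, 20}.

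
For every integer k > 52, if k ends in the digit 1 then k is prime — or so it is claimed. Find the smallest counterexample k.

k = 81

Check each integer k > 52 in order until k ends in the digit 1 but k is not prime.
For k = 61, 71 the conclusion holds.
k = 81: 81 ends in 1; 81 = 3 × 27, composite.
Thus k = 81 disproves the claim, and no smaller k works.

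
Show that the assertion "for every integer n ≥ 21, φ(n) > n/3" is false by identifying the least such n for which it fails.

For n = 21, 22, 23 the conclusion holds.
n = 24: φ(24) = 8 and 24/3 = 8, so φ(24) ≤ 24/3.
Thus n = 24 disproves the claim, and no smaller n works.

n = 24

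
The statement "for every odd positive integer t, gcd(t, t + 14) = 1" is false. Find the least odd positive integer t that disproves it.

t = 7

We need the least odd positive integer t for which gcd(t, t + 14) > 1.
For t = 1, 3, 5 the conclusion holds.
t = 7: gcd(7, 21) = 7.
Hence t = 7 is a counterexample.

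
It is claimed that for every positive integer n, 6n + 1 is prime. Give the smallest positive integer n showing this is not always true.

n = 4

A counterexample is any positive integer n such that 6n + 1 is not prime; we check each in order.
n = 1: 6n + 1 = 7, prime.
n = 2: 6n + 1 = 13, prime.
n = 3: 6n + 1 = 19, prime.
n = 4: 6n + 1 = 25 = 5 × 5, composite.
Thus n = 4 disproves the claim, and no smaller n works.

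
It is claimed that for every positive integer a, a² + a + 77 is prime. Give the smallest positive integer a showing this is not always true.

a = 6

A counterexample is any positive integer a such that a² + a + 77 is not prime; we check each in order.
a = 1: a² + a + 77 = 79, prime.
a = 2: a² + a + 77 = 83, prime.
a = 3: a² + a + 77 = 89, prime.
a = 4: a² + a + 77 = 97, prime.
a = 5: a² + a + 77 = 107, prime.
a = 6: a² + a + 77 = 119 = 7 × 17, composite.
Hence a = 6 is a counterexample.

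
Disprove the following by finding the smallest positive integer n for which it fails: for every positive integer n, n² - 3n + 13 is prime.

n = 12

For n = 1, 2, 3, 4, …, 9, 10, 11 the conclusion holds.
n = 12: n² - 3n + 13 = 121 = 11 × 11, composite.
Hence n = 12 is a counterexample.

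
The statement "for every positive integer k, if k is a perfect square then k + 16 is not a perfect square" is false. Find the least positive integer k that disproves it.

For k = 1, 4 the conclusion holds.
k = 9: 9 = 3² and 9 + 16 = 25 = 5².

k = 9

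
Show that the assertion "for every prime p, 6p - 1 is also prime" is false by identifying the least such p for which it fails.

Check each prime p in order until 6p - 1 is not prime.
p = 2: 6p - 1 = 11, prime.
p = 3: 6p - 1 = 17, prime.
p = 5: 6p - 1 = 29, prime.
p = 7: 6p - 1 = 41, prime.
p = 11: 6p - 1 = 65 = 5 × 13, not prime.
Hence p = 11 is a counterexample.

p = 11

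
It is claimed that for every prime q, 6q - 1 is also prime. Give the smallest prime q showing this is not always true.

q = 11

Check each prime q in order until 6q - 1 is not prime.
The first 4 eligible values, up to q = 7, all satisfy the conclusion.
q = 11: 6q - 1 = 65 = 5 × 13, not prime.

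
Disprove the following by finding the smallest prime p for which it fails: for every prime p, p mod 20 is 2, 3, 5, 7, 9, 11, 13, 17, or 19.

p = 41

We need the least prime p for which the claim fails.
For p = 2, 3, 5, 7, …, 29, 31, 37 the conclusion holds.
p = 41: 41 mod 20 = 1 — not in {2, 3, 5, 7, 9, 11, 13, 17, 19}.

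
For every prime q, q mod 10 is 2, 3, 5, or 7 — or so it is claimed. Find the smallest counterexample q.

q = 11

q = 2: 2 mod 10 = 2.
q = 3: 3 mod 10 = 3.
q = 5: 5 mod 10 = 5.
q = 7: 7 mod 10 = 7.
q = 11: 11 mod 10 = 1 — not in {2, 3, 5, 7}.
Hence q = 11 is a counterexample.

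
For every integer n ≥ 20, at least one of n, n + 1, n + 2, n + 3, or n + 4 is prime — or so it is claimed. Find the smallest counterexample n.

A counterexample is any integer n ≥ 20 such that n, n + 1, n + 2, n + 3, n + 4 are all composite; we check each in order.
The first 4 eligible values, up to n = 23, all satisfy the conclusion.
n = 24: 24 = 2 × 12; 25 = 5 × 5; 26 = 2 × 13; 27 = 3 × 9; 28 = 2 × 14 — all composite.
Thus n = 24 disproves the claim, and no smaller n works.

n = 24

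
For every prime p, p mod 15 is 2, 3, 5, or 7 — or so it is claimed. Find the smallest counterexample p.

p = 11

A counterexample is any prime p such that the claim fails; we check each in order.
For p = 2, 3, 5, 7 the conclusion holds.
p = 11: 11 mod 15 = 11 — not in {2, 3, 5, 7}.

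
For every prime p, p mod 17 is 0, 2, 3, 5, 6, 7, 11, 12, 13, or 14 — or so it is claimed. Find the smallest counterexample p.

p = 43

We need the least prime p for which the claim fails.
For p = 2, 3, 5, 7, …, 31, 37, 41 the conclusion holds.
p = 43: 43 mod 17 = 9 — not in {0, 2, 3, 5, 6, 7, 11, 12, 13, 14}.
Thus p = 43 disproves the claim, and no smaller p works.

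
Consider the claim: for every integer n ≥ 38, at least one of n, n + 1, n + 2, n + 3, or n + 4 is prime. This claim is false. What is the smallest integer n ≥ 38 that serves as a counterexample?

n = 48

A counterexample is any integer n ≥ 38 such that n, n + 1, n + 2, n + 3, n + 4 are all composite; we check each in order.
For n = 38, 39, 40, 41, 42, 43, 44, 45, 46, 47 the conclusion holds.
n = 48: 48 = 2 × 24; 49 = 7 × 7; 50 = 2 × 25; 51 = 3 × 17; 52 = 2 × 26 — all composite.
Thus n = 48 disproves the claim, and no smaller n works.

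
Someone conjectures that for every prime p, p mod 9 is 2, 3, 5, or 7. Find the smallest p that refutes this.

For p = 2, 3, 5, 7, 11 the conclusion holds.
p = 13: 13 mod 9 = 4 — not in {2, 3, 5, 7}.
Thus p = 13 disproves the claim, and no smaller p works.

p = 13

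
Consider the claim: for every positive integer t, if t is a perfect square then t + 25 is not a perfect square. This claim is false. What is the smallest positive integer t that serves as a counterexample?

t = 144

We need the least positive integer t for which t is a perfect square but t + 25 is a perfect square.
For t = 1, 4, 9, 16, …, 81, 100, 121 the conclusion holds.
t = 144: 144 = 12² and 144 + 25 = 169 = 13².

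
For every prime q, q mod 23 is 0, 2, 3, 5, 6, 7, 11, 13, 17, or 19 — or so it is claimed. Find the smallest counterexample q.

Check each prime q in order until the claim fails.
For q = 2, 3, 5, 7, 11, 13, 17, 19, 23, 29 the conclusion holds.
q = 31: 31 mod 23 = 8 — not in {0, 2, 3, 5, 6, 7, 11, 13, 17, 19}.

q = 31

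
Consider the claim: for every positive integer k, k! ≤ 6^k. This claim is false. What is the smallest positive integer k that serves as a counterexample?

We need the least positive integer k for which k! > 6^k.
For k = 1, 2, 3, 4, …, 11, 12, 13 the conclusion holds.
k = 14: k! = 87178291200 and 6^k = 78364164096, so 87178291200 > 78364164096.

k = 14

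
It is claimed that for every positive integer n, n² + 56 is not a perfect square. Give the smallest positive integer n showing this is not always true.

n = 5

The first 4 eligible values, up to n = 4, all satisfy the conclusion.
n = 5: 5² + 56 = 81 = 9², a perfect square.
So n = 5 is the smallest counterexample.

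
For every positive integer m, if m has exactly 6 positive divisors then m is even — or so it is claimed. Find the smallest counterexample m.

Check each positive integer m in order until m has exactly 6 positive divisors but m is odd.
For m = 12, 18, 20, 28, 32, 44 the conclusion holds.
m = 45: divisors of 45: 1, 3, 5, 9, 15, 45; 45 is odd.
So m = 45 is the smallest counterexample.

m = 45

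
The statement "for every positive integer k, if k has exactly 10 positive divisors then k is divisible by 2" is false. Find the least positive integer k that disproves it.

For k = 48, 80, 112, 162, 176, 208, 272, 304, 368 the conclusion holds.
k = 405: τ(405) = 10; 405 mod 2 = 1.

k = 405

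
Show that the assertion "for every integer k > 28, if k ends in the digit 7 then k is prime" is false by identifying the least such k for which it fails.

k = 57

A counterexample is any integer k > 28 such that k ends in the digit 7 but k is not prime; we check each in order.
For k = 37, 47 the conclusion holds.
k = 57: 57 ends in 7; 57 = 3 × 19, composite.
Thus k = 57 disproves the claim, and no smaller k works.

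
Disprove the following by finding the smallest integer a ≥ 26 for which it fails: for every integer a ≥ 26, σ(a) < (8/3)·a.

Check each integer a ≥ 26 in order until the claim fails.
For a = 26, 27, 28, 29, …, 57, 58, 59 the conclusion holds.
a = 60: σ(60) = 168; 168 ≥ 160.

a = 60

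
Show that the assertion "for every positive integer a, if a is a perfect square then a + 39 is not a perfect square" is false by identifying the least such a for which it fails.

a = 1: 1 + 39 = 40, not a perfect square.
a = 4: 4 + 39 = 43, not a perfect square.
a = 9: 9 + 39 = 48, not a perfect square.
a = 16: 16 + 39 = 55, not a perfect square.
a = 25: 25 = 5² and 25 + 39 = 64 = 8².
Thus a = 25 disproves the claim, and no smaller a works.

a = 25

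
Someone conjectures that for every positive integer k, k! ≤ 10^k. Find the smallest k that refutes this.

For k = 1, 2, 3, 4, …, 22, 23, 24 the conclusion holds.
k = 25: k! = 15511210043330985984000000 and 10^k = 10000000000000000000000000, so 15511210043330985984000000 > 10000000000000000000000000.
Hence k = 25 is a counterexample.

k = 25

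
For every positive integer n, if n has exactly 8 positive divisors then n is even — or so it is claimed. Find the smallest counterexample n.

A counterexample is any positive integer n such that n has exactly 8 positive divisors but n is odd; we check each in order.
For n = 24, 30, 40, 42, …, 88, 102, 104 the conclusion holds.
n = 105: divisors of 105: 1, 3, 5, 7, 15, 21, 35, 105; 105 is odd.
So n = 105 is the smallest counterexample.

n = 105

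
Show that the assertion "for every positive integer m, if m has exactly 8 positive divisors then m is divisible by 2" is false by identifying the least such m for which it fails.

m = 105

A counterexample is any positive integer m such that m has exactly 8 positive divisors but m is not divisible by 2; we check each in order.
For m = 24, 30, 40, 42, …, 88, 102, 104 the conclusion holds.
m = 105: τ(105) = 8; 105 mod 2 = 1.
So m = 105 is the smallest counterexample.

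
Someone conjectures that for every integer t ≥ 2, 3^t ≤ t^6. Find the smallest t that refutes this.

t = 15

A counterexample is any integer t ≥ 2 such that 3^t > t^6; we check each in order.
For t = 2, 3, 4, 5, …, 12, 13, 14 the conclusion holds.
t = 15: 3^t = 14348907 and t^6 = 11390625, so 14348907 > 11390625.
So t = 15 is the smallest counterexample.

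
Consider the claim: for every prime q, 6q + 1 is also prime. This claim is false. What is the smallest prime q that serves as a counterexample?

q = 19

A counterexample is any prime q such that 6q + 1 is not prime; we check each in order.
The first 7 eligible values, up to q = 17, all satisfy the conclusion.
q = 19: 6q + 1 = 115 = 5 × 23, not prime.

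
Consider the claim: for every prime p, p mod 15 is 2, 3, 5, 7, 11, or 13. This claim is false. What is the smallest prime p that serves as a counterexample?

p = 19

For p = 2, 3, 5, 7, 11, 13, 17 the conclusion holds.
p = 19: 19 mod 15 = 4 — not in {2, 3, 5, 7, 11, 13}.
So p = 19 is the smallest counterexample.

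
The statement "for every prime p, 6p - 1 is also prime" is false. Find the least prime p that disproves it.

p = 11

Check each prime p in order until 6p - 1 is not prime.
p = 2: 6p - 1 = 11, prime.
p = 3: 6p - 1 = 17, prime.
p = 5: 6p - 1 = 29, prime.
p = 7: 6p - 1 = 41, prime.
p = 11: 6p - 1 = 65 = 5 × 13, not prime.
Thus p = 11 disproves the claim, and no smaller p works.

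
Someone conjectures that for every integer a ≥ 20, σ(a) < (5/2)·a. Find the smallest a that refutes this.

We need the least integer a ≥ 20 for which the claim fails.
For a = 20, 21, 22, 23 the conclusion holds.
a = 24: σ(24) = 60; 60 ≥ 60.
Hence a = 24 is a counterexample.

a = 24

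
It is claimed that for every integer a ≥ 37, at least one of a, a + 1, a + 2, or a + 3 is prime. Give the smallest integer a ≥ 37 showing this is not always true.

Check each integer a ≥ 37 in order until a, a + 1, a + 2, a + 3 are all composite.
The first 11 eligible values, up to a = 47, all satisfy the conclusion.
a = 48: 48 = 2 × 24; 49 = 7 × 7; 50 = 2 × 25; 51 = 3 × 17 — all composite.

a = 48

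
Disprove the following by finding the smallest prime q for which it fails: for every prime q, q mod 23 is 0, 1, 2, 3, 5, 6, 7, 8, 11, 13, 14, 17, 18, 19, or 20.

q = 61

A counterexample is any prime q such that the claim fails; we check each in order.
For q = 2, 3, 5, 7, …, 47, 53, 59 the conclusion holds.
q = 61: 61 mod 23 = 15 — not in {0, 1, 2, 3, 5, 6, 7, 8, 11, 13, 14, 17, 18, 19, 20}.
Hence q = 61 is a counterexample.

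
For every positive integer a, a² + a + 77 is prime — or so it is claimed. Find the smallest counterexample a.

a = 6

Check each positive integer a in order until a² + a + 77 is not prime.
a = 1: a² + a + 77 = 79, prime.
a = 2: a² + a + 77 = 83, prime.
a = 3: a² + a + 77 = 89, prime.
a = 4: a² + a + 77 = 97, prime.
a = 5: a² + a + 77 = 107, prime.
a = 6: a² + a + 77 = 119 = 7 × 17, composite.
Thus a = 6 disproves the claim, and no smaller a works.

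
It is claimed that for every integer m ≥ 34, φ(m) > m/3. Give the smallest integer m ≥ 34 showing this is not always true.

For m = 34, 35 the conclusion holds.
m = 36: φ(36) = 12 and 36/3 = 12, so φ(36) ≤ 36/3.
Thus m = 36 disproves the claim, and no smaller m works.

m = 36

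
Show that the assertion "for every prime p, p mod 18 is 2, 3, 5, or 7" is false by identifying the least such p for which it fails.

Check each prime p in order until the claim fails.
The first 4 eligible values, up to p = 7, all satisfy the conclusion.
p = 11: 11 mod 18 = 11 — not in {2, 3, 5, 7}.

p = 11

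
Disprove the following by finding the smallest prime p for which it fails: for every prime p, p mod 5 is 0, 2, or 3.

p = 11

A counterexample is any prime p such that the claim fails; we check each in order.
For p = 2, 3, 5, 7 the conclusion holds.
p = 11: 11 mod 5 = 1 — not in {0, 2, 3}.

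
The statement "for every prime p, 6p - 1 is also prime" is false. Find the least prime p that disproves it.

p = 11

For p = 2, 3, 5, 7 the conclusion holds.
p = 11: 6p - 1 = 65 = 5 × 13, not prime.
Hence p = 11 is a counterexample.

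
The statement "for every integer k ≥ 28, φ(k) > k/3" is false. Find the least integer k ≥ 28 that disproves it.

For k = 28, 29 the conclusion holds.
k = 30: φ(30) = 8 and 30/3 = 10, so φ(30) ≤ 30/3.

k = 30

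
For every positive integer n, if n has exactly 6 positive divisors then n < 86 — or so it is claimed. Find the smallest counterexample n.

We need the least positive integer n for which n has exactly 6 positive divisors but the claim fails.
The first 13 eligible values, up to n = 76, all satisfy the conclusion.
n = 92: τ(92) = 6; 92 ≥ 86.

n = 92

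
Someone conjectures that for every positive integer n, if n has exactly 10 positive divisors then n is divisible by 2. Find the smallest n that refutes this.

n = 405

We need the least positive integer n for which n has exactly 10 positive divisors but n is not divisible by 2.
The first 9 eligible values, up to n = 368, all satisfy the conclusion.
n = 405: τ(405) = 10; 405 mod 2 = 1.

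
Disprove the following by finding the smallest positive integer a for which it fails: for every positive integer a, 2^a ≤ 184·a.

a = 11

For a = 1, 2, 3, 4, 5, 6, 7, 8, 9, 10 the conclusion holds.
a = 11: 2^a = 2048 and 184·a = 2024, so 2048 > 2024.
Hence a = 11 is a counterexample.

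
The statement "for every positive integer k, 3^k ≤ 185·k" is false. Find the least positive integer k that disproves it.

k = 7

We need the least positive integer k for which 3^k > 185·k.
The first 6 eligible values, up to k = 6, all satisfy the conclusion.
k = 7: 3^k = 2187 and 185·k = 1295, so 2187 > 1295.
Thus k = 7 disproves the claim, and no smaller k works.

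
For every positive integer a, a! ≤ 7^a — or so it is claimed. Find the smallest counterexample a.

We need the least positive integer a for which a! > 7^a.
For a = 1, 2, 3, 4, …, 14, 15, 16 the conclusion holds.
a = 17: a! = 355687428096000 and 7^a = 232630513987207, so 355687428096000 > 232630513987207.

a = 17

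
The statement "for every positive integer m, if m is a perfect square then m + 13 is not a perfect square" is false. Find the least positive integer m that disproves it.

We need the least positive integer m for which m is a perfect square but m + 13 is a perfect square.
The first 5 eligible values, up to m = 25, all satisfy the conclusion.
m = 36: 36 = 6² and 36 + 13 = 49 = 7².
Thus m = 36 disproves the claim, and no smaller m works.

m = 36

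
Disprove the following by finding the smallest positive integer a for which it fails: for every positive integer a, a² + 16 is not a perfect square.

We need the least positive integer a for which a² + 16 is a perfect square.
For a = 1, 2 the conclusion holds.
a = 3: 3² + 16 = 25 = 5², a perfect square.

a = 3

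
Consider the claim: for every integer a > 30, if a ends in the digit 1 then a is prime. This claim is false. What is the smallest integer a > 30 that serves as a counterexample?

a = 51

We need the least integer a > 30 for which a ends in the digit 1 but a is not prime.
a = 31: 31 ends in 1 and is prime.
a = 41: 41 ends in 1 and is prime.
a = 51: 51 ends in 1; 51 = 3 × 17, composite.
Hence a = 51 is a counterexample.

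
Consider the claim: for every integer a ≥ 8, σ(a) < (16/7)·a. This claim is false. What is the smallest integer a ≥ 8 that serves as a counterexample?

a = 12

A counterexample is any integer a ≥ 8 such that the claim fails; we check each in order.
a = 8: σ(8) = 15; 15 < 128/7.
a = 9: σ(9) = 13; 13 < 144/7.
a = 10: σ(10) = 18; 18 < 160/7.
a = 11: σ(11) = 12; 12 < 176/7.
a = 12: σ(12) = 28; 28 ≥ 192/7.
Thus a = 12 disproves the claim, and no smaller a works.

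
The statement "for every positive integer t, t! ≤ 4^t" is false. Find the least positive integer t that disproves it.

t = 9

We need the least positive integer t for which t! > 4^t.
t = 1: t! = 1 and 4^t = 4, so 1 ≤ 4.
t = 2: t! = 2 and 4^t = 16, so 2 ≤ 16.
t = 3: t! = 6 and 4^t = 64, so 6 ≤ 64.
t = 4: t! = 24 and 4^t = 256, so 24 ≤ 256.
t = 5: t! = 120 and 4^t = 1024, so 120 ≤ 1024.
t = 6: t! = 720 and 4^t = 4096, so 720 ≤ 4096.
t = 7: t! = 5040 and 4^t = 16384, so 5040 ≤ 16384.
t = 8: t! = 40320 and 4^t = 65536, so 40320 ≤ 65536.
t = 9: t! = 362880 and 4^t = 262144, so 362880 > 262144.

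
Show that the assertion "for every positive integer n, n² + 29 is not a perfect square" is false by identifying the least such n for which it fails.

n = 14

The first 13 eligible values, up to n = 13, all satisfy the conclusion.
n = 14: 14² + 29 = 225 = 15², a perfect square.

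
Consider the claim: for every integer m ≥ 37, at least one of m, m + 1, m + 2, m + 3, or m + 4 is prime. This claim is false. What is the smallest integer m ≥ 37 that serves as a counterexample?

Check each integer m ≥ 37 in order until m, m + 1, m + 2, m + 3, m + 4 are all composite.
For m = 37, 38, 39, 40, …, 45, 46, 47 the conclusion holds.
m = 48: 48 = 2 × 24; 49 = 7 × 7; 50 = 2 × 25; 51 = 3 × 17; 52 = 2 × 26 — all composite.
So m = 48 is the smallest counterexample.

m = 48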